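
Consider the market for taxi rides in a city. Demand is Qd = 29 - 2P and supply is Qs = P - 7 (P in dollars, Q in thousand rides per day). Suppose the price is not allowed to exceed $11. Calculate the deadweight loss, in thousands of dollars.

In a free market, 29 - 2P = P - 7 gives the equilibrium P* = 12, Q* = 5.
The ceiling of 11 is below the equilibrium price 12, so it binds.
At P = 11: Qd = 29 - 2·11 = 7 and Qs = 11 - 7 = 4.
Quantity traded falls to 4. At Q = 4 the demand price is (29 - 4)/2 = 12.5 and the supply price is 7 + 4 = 11.
Deadweight loss = ½ · (12.5 - 11) · (5 - 4) = ½ · 1.5 · 1 = 0.75.

0.75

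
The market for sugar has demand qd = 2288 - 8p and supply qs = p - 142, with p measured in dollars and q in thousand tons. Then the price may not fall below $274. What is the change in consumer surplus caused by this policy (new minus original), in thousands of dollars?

-448

Equilibrium: 2288 - 8p = p - 142, so 2430 = 9p and p* = 270, q* = 128.
Since 274 > 270, the floor is binding.
At p = 274: qd = 2288 - 8·274 = 96 and qs = 274 - 142 = 132.
Consumer surplus without the control is ½ · (286 - 270) · 128 = 1024.
With the floor, consumers buy 96 units at 274, so CS = ½ · (286 - 274) · 96 = 576.
Change in consumer surplus = 576 - 1024 = -448.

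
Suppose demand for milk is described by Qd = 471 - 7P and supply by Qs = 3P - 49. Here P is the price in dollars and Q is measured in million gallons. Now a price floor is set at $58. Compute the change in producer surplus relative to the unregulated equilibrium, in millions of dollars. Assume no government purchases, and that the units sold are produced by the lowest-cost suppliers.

Without the control the market clears where 471 - 7P = 3P - 49, i.e. P* = 52 and Q* = 107.
Since 58 > 52, the floor is binding.
At P = 58: Qd = 471 - 7·58 = 65 and Qs = 3·58 - 49 = 125.
Producer surplus without the control is ½ · (52 - 49/3) · 107 = 11449/6.
With the floor, 65 units are sold at 58. The supply price at Q = 65 is 38, so PS = ½ · [(58 - 49/3) + (58 - 38)] · 65 = 12025/6.
Change in producer surplus = 12025/6 - 11449/6 = 96.

96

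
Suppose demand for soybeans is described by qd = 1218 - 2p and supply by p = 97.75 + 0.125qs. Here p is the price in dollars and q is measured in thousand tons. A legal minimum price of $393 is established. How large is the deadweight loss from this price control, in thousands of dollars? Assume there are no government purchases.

46561.25

Rearranging supply gives qs = 8p - 782. Setting quantity demanded equal to quantity supplied, 1218 - 2p = 8p - 782, gives p* = 200 and q* = 818.
Since 393 > 200, the floor is binding.
At p = 393: qd = 1218 - 2·393 = 432 and qs = 8·393 - 782 = 2362.
Quantity traded falls to 432. At q = 432 the demand price is (1218 - 432)/2 = 393 and the supply price is (782 + 432)/8 = 151.75.
Deadweight loss = ½ · (393 - 151.75) · (818 - 432) = ½ · 241.25 · 386 = 46561.25.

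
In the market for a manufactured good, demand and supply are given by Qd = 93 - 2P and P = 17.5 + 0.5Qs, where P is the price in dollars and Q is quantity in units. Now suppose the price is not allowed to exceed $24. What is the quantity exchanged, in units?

Rearranging supply gives Qs = 2P - 35. Equilibrium: 93 - 2P = 2P - 35, so 128 = 4P and P* = 32, Q* = 29.
Because the ceiling (24) lies below the market-clearing price, it is binding.
At P = 24: Qd = 93 - 2·24 = 45 and Qs = 2·24 - 35 = 13.
The quantity actually transacted is the short side, supply: 13.

13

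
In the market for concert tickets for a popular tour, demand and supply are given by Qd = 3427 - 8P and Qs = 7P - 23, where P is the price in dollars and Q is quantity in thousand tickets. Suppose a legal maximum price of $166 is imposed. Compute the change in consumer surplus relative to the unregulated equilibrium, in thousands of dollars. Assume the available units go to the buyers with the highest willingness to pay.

60352

In a free market, 3427 - 8P = 7P - 23 gives the equilibrium P* = 230, Q* = 1587.
Since 166 < 230, the ceiling is binding.
At P = 166: Qd = 3427 - 8·166 = 2099 and Qs = 7·166 - 23 = 1139.
Consumer surplus without the control is ½ · (428.375 - 230) · 1587 = 157410.5625.
With the ceiling, 1139 units are sold at 166 (assume they go to the highest-value buyers). The demand price at Q = 1139 is 286, so CS = ½ · [(428.375 - 166) + (286 - 166)] · 1139 = 217762.5625.
Change in consumer surplus = 217762.5625 - 157410.5625 = 60352.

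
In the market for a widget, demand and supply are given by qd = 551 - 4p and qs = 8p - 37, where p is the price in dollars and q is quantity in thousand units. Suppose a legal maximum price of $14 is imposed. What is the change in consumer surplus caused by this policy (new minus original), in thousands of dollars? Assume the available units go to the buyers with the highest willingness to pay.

In a free market, 551 - 4p = 8p - 37 gives the equilibrium p* = 49, q* = 355.
Since 14 < 49, the ceiling is binding.
At p = 14: qd = 551 - 4·14 = 495 and qs = 8·14 - 37 = 75.
Consumer surplus without the control is ½ · (137.75 - 49) · 355 = 15753.125.
With the ceiling, 75 units are sold at 14 (assume they go to the highest-value buyers). The demand price at q = 75 is 119, so CS = ½ · [(137.75 - 14) + (119 - 14)] · 75 = 8578.125.
Change in consumer surplus = 8578.125 - 15753.125 = -7175.

-7175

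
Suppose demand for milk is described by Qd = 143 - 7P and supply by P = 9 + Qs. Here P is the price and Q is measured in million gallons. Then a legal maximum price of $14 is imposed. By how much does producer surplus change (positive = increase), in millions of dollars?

-37.5

Rearranging supply gives Qs = P - 9. Without the control the market clears where 143 - 7P = P - 9, i.e. P* = 19 and Q* = 10.
Because the ceiling (14) lies below the market-clearing price, it is binding.
At P = 14: Qd = 143 - 7·14 = 45 and Qs = 14 - 9 = 5.
Producer surplus without the control is ½ · (19 - 9) · 10 = 50.
With the ceiling, producers sell 5 units at 14, so PS = ½ · (14 - 9) · 5 = 12.5.
Change in producer surplus = 12.5 - 50 = -37.5.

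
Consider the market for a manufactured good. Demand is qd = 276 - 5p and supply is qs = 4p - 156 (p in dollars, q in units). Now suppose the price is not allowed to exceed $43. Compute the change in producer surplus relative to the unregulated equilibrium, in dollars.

In a free market, 276 - 5p = 4p - 156 gives the equilibrium p* = 48, q* = 36.
Since 43 < 48, the ceiling is binding.
At p = 43: qd = 276 - 5·43 = 61 and qs = 4·43 - 156 = 16.
Producer surplus without the control is ½ · (48 - 39) · 36 = 162.
With the ceiling, producers sell 16 units at 43, so PS = ½ · (43 - 39) · 16 = 32.
Change in producer surplus = 32 - 162 = -130.

-130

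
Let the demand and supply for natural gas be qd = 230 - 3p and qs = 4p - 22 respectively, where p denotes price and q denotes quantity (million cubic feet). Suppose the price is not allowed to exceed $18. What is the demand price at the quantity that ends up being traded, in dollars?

60

Setting quantity demanded equal to quantity supplied, 230 - 3p = 4p - 22, gives p* = 36 and q* = 122.
Because the ceiling (18) lies below the market-clearing price, it is binding.
At p = 18: qd = 230 - 3·18 = 176 and qs = 4·18 - 22 = 50.
Only 50 units reach the market. On the demand curve, the marginal buyer's willingness to pay at q = 50 is (230 - 50)/3 = 60.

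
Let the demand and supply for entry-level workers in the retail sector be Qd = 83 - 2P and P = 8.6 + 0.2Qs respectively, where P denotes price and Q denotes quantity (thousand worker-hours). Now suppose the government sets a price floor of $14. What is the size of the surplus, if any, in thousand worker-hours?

Rearranging supply gives Qs = 5P - 43. In a free market, 83 - 2P = 5P - 43 gives the equilibrium P* = 18, Q* = 47.
Since 14 is below P* = 18, the floor does not bind and the free-market outcome prevails.
Since the control does not bind, there is no surplus.

0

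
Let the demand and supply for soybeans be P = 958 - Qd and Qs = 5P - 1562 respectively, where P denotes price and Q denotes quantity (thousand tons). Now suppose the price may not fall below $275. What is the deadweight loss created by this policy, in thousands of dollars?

0

Rearranging demand gives Qd = 958 - P. Equilibrium: 958 - P = 5P - 1562, so 2520 = 6P and P* = 420, Q* = 538.
Since 275 is below P* = 420, the floor does not bind and the free-market outcome prevails.
Since the control does not bind, no trades are prevented and deadweight loss is zero.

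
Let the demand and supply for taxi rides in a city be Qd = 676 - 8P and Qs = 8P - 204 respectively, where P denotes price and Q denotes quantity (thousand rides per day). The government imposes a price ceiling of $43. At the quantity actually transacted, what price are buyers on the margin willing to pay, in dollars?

67

In a free market, 676 - 8P = 8P - 204 gives the equilibrium P* = 55, Q* = 236.
Because the ceiling (43) lies below the market-clearing price, it is binding.
At P = 43: Qd = 676 - 8·43 = 332 and Qs = 8·43 - 204 = 140.
Only 140 units reach the market. On the demand curve, the marginal buyer's willingness to pay at Q = 140 is (676 - 140)/8 = 67.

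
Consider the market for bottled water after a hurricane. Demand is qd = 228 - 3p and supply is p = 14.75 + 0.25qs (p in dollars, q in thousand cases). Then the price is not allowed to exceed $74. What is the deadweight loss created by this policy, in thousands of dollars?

Rearranging supply gives qs = 4p - 59. Equilibrium: 228 - 3p = 4p - 59, so 287 = 7p and p* = 41, q* = 105.
The ceiling of 74 is above the equilibrium price 41, so it is not binding; the market clears at p* = 41, q* = 105.
Since the control does not bind, no trades are prevented and deadweight loss is zero.

0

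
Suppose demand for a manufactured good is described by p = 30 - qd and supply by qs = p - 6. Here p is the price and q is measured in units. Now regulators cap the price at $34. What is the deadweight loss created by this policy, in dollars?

0

Rearranging demand gives qd = 30 - p. Equilibrium: 30 - p = p - 6, so 36 = 2p and p* = 18, q* = 12.
Since 34 is above p* = 18, the ceiling does not bind and the free-market outcome prevails.
Since the control does not bind, no trades are prevented and deadweight loss is zero.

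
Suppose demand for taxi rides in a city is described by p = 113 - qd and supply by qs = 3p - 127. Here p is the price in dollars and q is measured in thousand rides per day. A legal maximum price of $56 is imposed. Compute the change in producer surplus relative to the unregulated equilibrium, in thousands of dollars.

-188

Rearranging demand gives qd = 113 - p. Without the control the market clears where 113 - p = 3p - 127, i.e. p* = 60 and q* = 53.
Since 56 < 60, the ceiling is binding.
At p = 56: qd = 113 - 56 = 57 and qs = 3·56 - 127 = 41.
Producer surplus without the control is ½ · (60 - 127/3) · 53 = 2809/6.
With the ceiling, producers sell 41 units at 56, so PS = ½ · (56 - 127/3) · 41 = 1681/6.
Change in producer surplus = 1681/6 - 2809/6 = -188.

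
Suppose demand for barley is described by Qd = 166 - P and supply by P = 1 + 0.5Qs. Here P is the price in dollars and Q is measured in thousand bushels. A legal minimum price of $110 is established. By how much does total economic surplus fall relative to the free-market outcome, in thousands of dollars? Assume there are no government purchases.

2187

Rearranging supply gives Qs = 2P - 2. Equilibrium: 166 - P = 2P - 2, so 168 = 3P and P* = 56, Q* = 110.
Since 110 > 56, the floor is binding.
At P = 110: Qd = 166 - 110 = 56 and Qs = 2·110 - 2 = 218.
Quantity traded falls to 56. At Q = 56 the demand price is 166 - 56 = 110 and the supply price is (2 + 56)/2 = 29.
Deadweight loss = ½ · (110 - 29) · (110 - 56) = ½ · 81 · 54 = 2187.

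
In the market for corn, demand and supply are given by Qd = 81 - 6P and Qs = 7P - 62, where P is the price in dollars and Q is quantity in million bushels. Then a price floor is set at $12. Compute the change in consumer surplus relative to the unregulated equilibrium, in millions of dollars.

-12

Setting quantity demanded equal to quantity supplied, 81 - 6P = 7P - 62, gives P* = 11 and Q* = 15.
The floor of 12 is above the equilibrium price 11, so it binds.
At P = 12: Qd = 81 - 6·12 = 9 and Qs = 7·12 - 62 = 22.
Consumer surplus without the control is ½ · (13.5 - 11) · 15 = 18.75.
With the floor, consumers buy 9 units at 12, so CS = ½ · (13.5 - 12) · 9 = 6.75.
Change in consumer surplus = 6.75 - 18.75 = -12.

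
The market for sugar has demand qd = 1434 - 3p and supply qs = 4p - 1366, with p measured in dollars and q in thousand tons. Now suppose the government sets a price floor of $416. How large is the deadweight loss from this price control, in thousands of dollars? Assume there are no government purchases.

Without the control the market clears where 1434 - 3p = 4p - 1366, i.e. p* = 400 and q* = 234.
Because the floor (416) lies above the market-clearing price, it is binding.
At p = 416: qd = 1434 - 3·416 = 186 and qs = 4·416 - 1366 = 298.
Quantity traded falls to 186. At q = 186 the demand price is (1434 - 186)/3 = 416 and the supply price is (1366 + 186)/4 = 388.
Deadweight loss = ½ · (416 - 388) · (234 - 186) = ½ · 28 · 48 = 672.

672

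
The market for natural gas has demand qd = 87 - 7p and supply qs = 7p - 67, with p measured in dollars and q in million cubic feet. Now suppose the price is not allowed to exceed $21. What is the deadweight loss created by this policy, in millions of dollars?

0

Setting quantity demanded equal to quantity supplied, 87 - 7p = 7p - 67, gives p* = 11 and q* = 10.
The ceiling of 21 is above the equilibrium price 11, so it is not binding; the market clears at p* = 11, q* = 10.
Since the control does not bind, no trades are prevented and deadweight loss is zero.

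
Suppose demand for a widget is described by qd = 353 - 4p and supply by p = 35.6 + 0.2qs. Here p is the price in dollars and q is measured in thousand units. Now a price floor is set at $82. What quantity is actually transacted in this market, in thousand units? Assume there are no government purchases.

25

Rearranging supply gives qs = 5p - 178. Without the control the market clears where 353 - 4p = 5p - 178, i.e. p* = 59 and q* = 117.
The floor of 82 is above the equilibrium price 59, so it binds.
At p = 82: qd = 353 - 4·82 = 25 and qs = 5·82 - 178 = 232.
The quantity actually transacted is the short side, demand: 25.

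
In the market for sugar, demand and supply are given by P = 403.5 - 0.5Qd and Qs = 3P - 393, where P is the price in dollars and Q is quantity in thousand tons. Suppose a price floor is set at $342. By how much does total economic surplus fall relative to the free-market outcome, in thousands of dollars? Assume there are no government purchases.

Rearranging demand gives Qd = 807 - 2P. Setting quantity demanded equal to quantity supplied, 807 - 2P = 3P - 393, gives P* = 240 and Q* = 327.
The floor of 342 is above the equilibrium price 240, so it binds.
At P = 342: Qd = 807 - 2·342 = 123 and Qs = 3·342 - 393 = 633.
Quantity traded falls to 123. At Q = 123 the demand price is (807 - 123)/2 = 342 and the supply price is (393 + 123)/3 = 172.
Deadweight loss = ½ · (342 - 172) · (327 - 123) = ½ · 170 · 204 = 17340.

17340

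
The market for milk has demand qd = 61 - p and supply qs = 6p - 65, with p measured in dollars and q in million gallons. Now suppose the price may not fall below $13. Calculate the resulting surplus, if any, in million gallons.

Without the control the market clears where 61 - p = 6p - 65, i.e. p* = 18 and q* = 43.
The floor of 13 is below the equilibrium price 18, so it is not binding; the market clears at p* = 18, q* = 43.
Since the control does not bind, there is no surplus.

0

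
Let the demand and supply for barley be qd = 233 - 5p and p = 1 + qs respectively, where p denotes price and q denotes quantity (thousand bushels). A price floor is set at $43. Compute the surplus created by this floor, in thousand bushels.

Rearranging supply gives qs = p - 1. Setting quantity demanded equal to quantity supplied, 233 - 5p = p - 1, gives p* = 39 and q* = 38.
Because the floor (43) lies above the market-clearing price, it is binding.
At p = 43: qd = 233 - 5·43 = 18 and qs = 43 - 1 = 42.
Surplus = qs - qd = 42 - 18 = 24.

24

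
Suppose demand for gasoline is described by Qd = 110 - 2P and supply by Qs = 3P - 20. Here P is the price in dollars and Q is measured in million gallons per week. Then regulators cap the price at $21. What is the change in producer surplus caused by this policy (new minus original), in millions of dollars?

-252.5

In a free market, 110 - 2P = 3P - 20 gives the equilibrium P* = 26, Q* = 58.
The ceiling of 21 is below the equilibrium price 26, so it binds.
At P = 21: Qd = 110 - 2·21 = 68 and Qs = 3·21 - 20 = 43.
Producer surplus without the control is ½ · (26 - 20/3) · 58 = 1682/3.
With the ceiling, producers sell 43 units at 21, so PS = ½ · (21 - 20/3) · 43 = 1849/6.
Change in producer surplus = 1849/6 - 1682/3 = -252.5.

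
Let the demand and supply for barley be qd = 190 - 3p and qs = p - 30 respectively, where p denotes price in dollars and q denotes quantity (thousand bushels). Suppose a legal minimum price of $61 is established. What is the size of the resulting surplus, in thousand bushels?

Setting quantity demanded equal to quantity supplied, 190 - 3p = p - 30, gives p* = 55 and q* = 25.
The floor of 61 is above the equilibrium price 55, so it binds.
At p = 61: qd = 190 - 3·61 = 7 and qs = 61 - 30 = 31.
Surplus = qs - qd = 31 - 7 = 24.

24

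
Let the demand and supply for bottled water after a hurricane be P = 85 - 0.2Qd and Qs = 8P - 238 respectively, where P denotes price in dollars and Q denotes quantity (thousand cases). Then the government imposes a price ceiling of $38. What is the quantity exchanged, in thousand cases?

Rearranging demand gives Qd = 425 - 5P. In a free market, 425 - 5P = 8P - 238 gives the equilibrium P* = 51, Q* = 170.
Since 38 < 51, the ceiling is binding.
At P = 38: Qd = 425 - 5·38 = 235 and Qs = 8·38 - 238 = 66.
The quantity actually transacted is the short side, supply: 66.

66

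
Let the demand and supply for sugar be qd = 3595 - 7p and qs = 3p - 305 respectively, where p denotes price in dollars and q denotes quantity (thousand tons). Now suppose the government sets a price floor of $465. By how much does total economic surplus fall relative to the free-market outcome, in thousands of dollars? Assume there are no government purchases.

65625

Without the control the market clears where 3595 - 7p = 3p - 305, i.e. p* = 390 and q* = 865.
Because the floor (465) lies above the market-clearing price, it is binding.
At p = 465: qd = 3595 - 7·465 = 340 and qs = 3·465 - 305 = 1090.
Quantity traded falls to 340. At q = 340 the demand price is (3595 - 340)/7 = 465 and the supply price is (305 + 340)/3 = 215.
Deadweight loss = ½ · (465 - 215) · (865 - 340) = ½ · 250 · 525 = 65625.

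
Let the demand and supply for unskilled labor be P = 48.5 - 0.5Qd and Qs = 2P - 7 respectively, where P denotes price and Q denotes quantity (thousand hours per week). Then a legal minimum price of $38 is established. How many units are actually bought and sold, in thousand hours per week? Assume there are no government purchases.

Rearranging demand gives Qd = 97 - 2P. Equilibrium: 97 - 2P = 2P - 7, so 104 = 4P and P* = 26, Q* = 45.
The floor of 38 is above the equilibrium price 26, so it binds.
At P = 38: Qd = 97 - 2·38 = 21 and Qs = 2·38 - 7 = 69.
The quantity actually transacted is the short side, demand: 21.

21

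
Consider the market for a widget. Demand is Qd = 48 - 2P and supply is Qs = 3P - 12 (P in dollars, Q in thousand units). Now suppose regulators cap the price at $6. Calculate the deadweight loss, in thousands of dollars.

135

Setting quantity demanded equal to quantity supplied, 48 - 2P = 3P - 12, gives P* = 12 and Q* = 24.
Because the ceiling (6) lies below the market-clearing price, it is binding.
At P = 6: Qd = 48 - 2·6 = 36 and Qs = 3·6 - 12 = 6.
Quantity traded falls to 6. At Q = 6 the demand price is (48 - 6)/2 = 21 and the supply price is (12 + 6)/3 = 6.
Deadweight loss = ½ · (21 - 6) · (24 - 6) = ½ · 15 · 18 = 135.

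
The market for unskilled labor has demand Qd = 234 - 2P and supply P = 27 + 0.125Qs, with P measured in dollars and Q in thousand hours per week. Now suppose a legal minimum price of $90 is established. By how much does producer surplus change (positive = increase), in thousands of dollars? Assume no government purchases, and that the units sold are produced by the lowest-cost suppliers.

1923.75

Rearranging supply gives Qs = 8P - 216. In a free market, 234 - 2P = 8P - 216 gives the equilibrium P* = 45, Q* = 144.
Because the floor (90) lies above the market-clearing price, it is binding.
At P = 90: Qd = 234 - 2·90 = 54 and Qs = 8·90 - 216 = 504.
Producer surplus without the control is ½ · (45 - 27) · 144 = 1296.
With the floor, 54 units are sold at 90. The supply price at Q = 54 is 33.75, so PS = ½ · [(90 - 27) + (90 - 33.75)] · 54 = 3219.75.
Change in producer surplus = 3219.75 - 1296 = 1923.75.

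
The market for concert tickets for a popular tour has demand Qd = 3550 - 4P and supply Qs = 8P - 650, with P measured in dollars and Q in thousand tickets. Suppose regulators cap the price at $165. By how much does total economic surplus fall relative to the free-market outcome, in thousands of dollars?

Setting quantity demanded equal to quantity supplied, 3550 - 4P = 8P - 650, gives P* = 350 and Q* = 2150.
Because the ceiling (165) lies below the market-clearing price, it is binding.
At P = 165: Qd = 3550 - 4·165 = 2890 and Qs = 8·165 - 650 = 670.
Quantity traded falls to 670. At Q = 670 the demand price is (3550 - 670)/4 = 720 and the supply price is (650 + 670)/8 = 165.
Deadweight loss = ½ · (720 - 165) · (2150 - 670) = ½ · 555 · 1480 = 410700.

410700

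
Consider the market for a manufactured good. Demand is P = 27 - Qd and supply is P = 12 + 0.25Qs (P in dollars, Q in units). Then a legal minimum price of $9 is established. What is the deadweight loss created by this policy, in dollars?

0

Rearranging demand gives Qd = 27 - P; rearranging supply gives Qs = 4P - 48. Without the control the market clears where 27 - P = 4P - 48, i.e. P* = 15 and Q* = 12.
Since 9 is below P* = 15, the floor does not bind and the free-market outcome prevails.
Since the control does not bind, no trades are prevented and deadweight loss is zero.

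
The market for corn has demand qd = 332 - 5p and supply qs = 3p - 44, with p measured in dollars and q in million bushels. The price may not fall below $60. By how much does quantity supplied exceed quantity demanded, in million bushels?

Setting quantity demanded equal to quantity supplied, 332 - 5p = 3p - 44, gives p* = 47 and q* = 97.
Because the floor (60) lies above the market-clearing price, it is binding.
At p = 60: qd = 332 - 5·60 = 32 and qs = 3·60 - 44 = 136.
Surplus = qs - qd = 136 - 32 = 104.

104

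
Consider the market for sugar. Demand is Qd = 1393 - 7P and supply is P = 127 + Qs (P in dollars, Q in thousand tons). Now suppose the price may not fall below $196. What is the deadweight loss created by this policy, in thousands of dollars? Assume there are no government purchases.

1008

Rearranging supply gives Qs = P - 127. Setting quantity demanded equal to quantity supplied, 1393 - 7P = P - 127, gives P* = 190 and Q* = 63.
Since 196 > 190, the floor is binding.
At P = 196: Qd = 1393 - 7·196 = 21 and Qs = 196 - 127 = 69.
Quantity traded falls to 21. At Q = 21 the demand price is (1393 - 21)/7 = 196 and the supply price is 127 + 21 = 148.
Deadweight loss = ½ · (196 - 148) · (63 - 21) = ½ · 48 · 42 = 1008.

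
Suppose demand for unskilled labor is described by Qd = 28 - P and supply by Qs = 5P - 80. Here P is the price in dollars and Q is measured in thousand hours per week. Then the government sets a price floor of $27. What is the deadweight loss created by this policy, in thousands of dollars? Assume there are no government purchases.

Setting quantity demanded equal to quantity supplied, 28 - P = 5P - 80, gives P* = 18 and Q* = 10.
Since 27 > 18, the floor is binding.
At P = 27: Qd = 28 - 27 = 1 and Qs = 5·27 - 80 = 55.
Quantity traded falls to 1. At Q = 1 the demand price is 28 - 1 = 27 and the supply price is (80 + 1)/5 = 16.2.
Deadweight loss = ½ · (27 - 16.2) · (10 - 1) = ½ · 10.8 · 9 = 48.6.

48.6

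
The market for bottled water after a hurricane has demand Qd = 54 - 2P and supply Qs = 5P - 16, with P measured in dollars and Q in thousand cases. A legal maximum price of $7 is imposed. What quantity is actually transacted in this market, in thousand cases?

19

Equilibrium: 54 - 2P = 5P - 16, so 70 = 7P and P* = 10, Q* = 34.
Because the ceiling (7) lies below the market-clearing price, it is binding.
At P = 7: Qd = 54 - 2·7 = 40 and Qs = 5·7 - 16 = 19.
The quantity actually transacted is the short side, supply: 19.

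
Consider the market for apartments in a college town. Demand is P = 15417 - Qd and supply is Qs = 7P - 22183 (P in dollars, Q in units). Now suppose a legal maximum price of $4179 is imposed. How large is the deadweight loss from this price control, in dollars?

Rearranging demand gives Qd = 15417 - P. Without the control the market clears where 15417 - P = 7P - 22183, i.e. P* = 4700 and Q* = 10717.
Because the ceiling (4179) lies below the market-clearing price, it is binding.
At P = 4179: Qd = 15417 - 4179 = 11238 and Qs = 7·4179 - 22183 = 7070.
Quantity traded falls to 7070. At Q = 7070 the demand price is 15417 - 7070 = 8347 and the supply price is (22183 + 7070)/7 = 4179.
Deadweight loss = ½ · (8347 - 4179) · (10717 - 7070) = ½ · 4168 · 3647 = 7600348.

7600348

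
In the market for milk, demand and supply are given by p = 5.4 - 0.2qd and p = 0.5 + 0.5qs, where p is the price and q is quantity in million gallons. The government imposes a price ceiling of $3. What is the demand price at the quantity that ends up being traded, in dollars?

4.4

Rearranging demand gives qd = 27 - 5p; rearranging supply gives qs = 2p - 1. Equilibrium: 27 - 5p = 2p - 1, so 28 = 7p and p* = 4, q* = 7.
Since 3 < 4, the ceiling is binding.
At p = 3: qd = 27 - 5·3 = 12 and qs = 2·3 - 1 = 5.
Only 5 units reach the market. On the demand curve, the marginal buyer's willingness to pay at q = 5 is (27 - 5)/5 = 4.4.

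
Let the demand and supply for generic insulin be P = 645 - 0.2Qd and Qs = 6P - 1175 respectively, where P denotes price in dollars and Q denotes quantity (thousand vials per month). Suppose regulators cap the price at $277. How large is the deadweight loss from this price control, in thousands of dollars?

Rearranging demand gives Qd = 3225 - 5P. Equilibrium: 3225 - 5P = 6P - 1175, so 4400 = 11P and P* = 400, Q* = 1225.
Because the ceiling (277) lies below the market-clearing price, it is binding.
At P = 277: Qd = 3225 - 5·277 = 1840 and Qs = 6·277 - 1175 = 487.
Quantity traded falls to 487. At Q = 487 the demand price is (3225 - 487)/5 = 547.6 and the supply price is (1175 + 487)/6 = 277.
Deadweight loss = ½ · (547.6 - 277) · (1225 - 487) = ½ · 270.6 · 738 = 99851.4.

99851.4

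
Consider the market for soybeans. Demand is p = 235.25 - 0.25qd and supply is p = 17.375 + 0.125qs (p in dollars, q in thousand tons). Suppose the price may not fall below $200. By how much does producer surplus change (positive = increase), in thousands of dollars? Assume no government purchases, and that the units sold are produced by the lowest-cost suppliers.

Rearranging demand gives qd = 941 - 4p; rearranging supply gives qs = 8p - 139. In a free market, 941 - 4p = 8p - 139 gives the equilibrium p* = 90, q* = 581.
The floor of 200 is above the equilibrium price 90, so it binds.
At p = 200: qd = 941 - 4·200 = 141 and qs = 8·200 - 139 = 1461.
Producer surplus without the control is ½ · (90 - 17.375) · 581 = 21097.5625.
With the floor, 141 units are sold at 200. The supply price at q = 141 is 35, so PS = ½ · [(200 - 17.375) + (200 - 35)] · 141 = 24507.5625.
Change in producer surplus = 24507.5625 - 21097.5625 = 3410.

3410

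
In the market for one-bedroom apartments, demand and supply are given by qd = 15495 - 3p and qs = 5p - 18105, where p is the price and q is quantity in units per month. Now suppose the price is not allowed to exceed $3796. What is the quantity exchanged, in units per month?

Setting quantity demanded equal to quantity supplied, 15495 - 3p = 5p - 18105, gives p* = 4200 and q* = 2895.
The ceiling of 3796 is below the equilibrium price 4200, so it binds.
At p = 3796: qd = 15495 - 3·3796 = 4107 and qs = 5·3796 - 18105 = 875.
The quantity actually transacted is the short side, supply: 875.

875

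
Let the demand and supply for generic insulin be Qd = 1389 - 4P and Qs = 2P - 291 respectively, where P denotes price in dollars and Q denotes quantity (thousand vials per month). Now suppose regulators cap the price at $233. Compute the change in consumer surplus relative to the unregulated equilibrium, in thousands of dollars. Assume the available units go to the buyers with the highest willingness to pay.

In a free market, 1389 - 4P = 2P - 291 gives the equilibrium P* = 280, Q* = 269.
Since 233 < 280, the ceiling is binding.
At P = 233: Qd = 1389 - 4·233 = 457 and Qs = 2·233 - 291 = 175.
Consumer surplus without the control is ½ · (347.25 - 280) · 269 = 9045.125.
With the ceiling, 175 units are sold at 233 (assume they go to the highest-value buyers). The demand price at Q = 175 is 303.5, so CS = ½ · [(347.25 - 233) + (303.5 - 233)] · 175 = 16165.625.
Change in consumer surplus = 16165.625 - 9045.125 = 7120.5.

7120.5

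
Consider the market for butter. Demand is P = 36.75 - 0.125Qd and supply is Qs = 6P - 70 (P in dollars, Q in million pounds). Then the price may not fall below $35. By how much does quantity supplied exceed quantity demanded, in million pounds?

126

Rearranging demand gives Qd = 294 - 8P. In a free market, 294 - 8P = 6P - 70 gives the equilibrium P* = 26, Q* = 86.
The floor of 35 is above the equilibrium price 26, so it binds.
At P = 35: Qd = 294 - 8·35 = 14 and Qs = 6·35 - 70 = 140.
Surplus = Qs - Qd = 140 - 14 = 126.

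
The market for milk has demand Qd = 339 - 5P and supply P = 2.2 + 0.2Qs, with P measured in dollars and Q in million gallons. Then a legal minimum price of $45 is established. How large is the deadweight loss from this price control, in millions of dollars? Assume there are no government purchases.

500

Rearranging supply gives Qs = 5P - 11. In a free market, 339 - 5P = 5P - 11 gives the equilibrium P* = 35, Q* = 164.
The floor of 45 is above the equilibrium price 35, so it binds.
At P = 45: Qd = 339 - 5·45 = 114 and Qs = 5·45 - 11 = 214.
Quantity traded falls to 114. At Q = 114 the demand price is (339 - 114)/5 = 45 and the supply price is (11 + 114)/5 = 25.
Deadweight loss = ½ · (45 - 25) · (164 - 114) = ½ · 20 · 50 = 500.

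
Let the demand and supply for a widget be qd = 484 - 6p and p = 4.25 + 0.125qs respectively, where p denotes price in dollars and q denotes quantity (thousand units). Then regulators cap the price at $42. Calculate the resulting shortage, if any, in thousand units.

0

Rearranging supply gives qs = 8p - 34. In a free market, 484 - 6p = 8p - 34 gives the equilibrium p* = 37, q* = 262.
Since 42 is above p* = 37, the ceiling does not bind and the free-market outcome prevails.
Since the control does not bind, there is no shortage.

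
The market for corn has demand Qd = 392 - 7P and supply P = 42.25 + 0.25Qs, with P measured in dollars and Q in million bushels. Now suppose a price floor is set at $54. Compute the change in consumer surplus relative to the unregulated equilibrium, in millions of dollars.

Rearranging supply gives Qs = 4P - 169. Without the control the market clears where 392 - 7P = 4P - 169, i.e. P* = 51 and Q* = 35.
Since 54 > 51, the floor is binding.
At P = 54: Qd = 392 - 7·54 = 14 and Qs = 4·54 - 169 = 47.
Consumer surplus without the control is ½ · (56 - 51) · 35 = 87.5.
With the floor, consumers buy 14 units at 54, so CS = ½ · (56 - 54) · 14 = 14.
Change in consumer surplus = 14 - 87.5 = -73.5.

-73.5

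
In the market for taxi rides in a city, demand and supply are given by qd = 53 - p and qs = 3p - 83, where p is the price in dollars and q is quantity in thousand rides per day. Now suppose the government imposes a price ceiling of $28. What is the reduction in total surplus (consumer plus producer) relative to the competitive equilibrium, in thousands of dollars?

Equilibrium: 53 - p = 3p - 83, so 136 = 4p and p* = 34, q* = 19.
Since 28 < 34, the ceiling is binding.
At p = 28: qd = 53 - 28 = 25 and qs = 3·28 - 83 = 1.
Quantity traded falls to 1. At q = 1 the demand price is 53 - 1 = 52 and the supply price is (83 + 1)/3 = 28.
Deadweight loss = ½ · (52 - 28) · (19 - 1) = ½ · 24 · 18 = 216.

216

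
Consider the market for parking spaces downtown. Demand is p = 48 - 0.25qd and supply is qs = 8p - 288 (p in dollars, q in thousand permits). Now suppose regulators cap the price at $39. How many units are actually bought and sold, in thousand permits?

24

Rearranging demand gives qd = 192 - 4p. In a free market, 192 - 4p = 8p - 288 gives the equilibrium p* = 40, q* = 32.
The ceiling of 39 is below the equilibrium price 40, so it binds.
At p = 39: qd = 192 - 4·39 = 36 and qs = 8·39 - 288 = 24.
The quantity actually transacted is the short side, supply: 24.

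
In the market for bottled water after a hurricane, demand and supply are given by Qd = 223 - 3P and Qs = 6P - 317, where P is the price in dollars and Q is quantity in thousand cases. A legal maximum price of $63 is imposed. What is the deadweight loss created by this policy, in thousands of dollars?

In a free market, 223 - 3P = 6P - 317 gives the equilibrium P* = 60, Q* = 43.
Since 63 is above P* = 60, the ceiling does not bind and the free-market outcome prevails.
Since the control does not bind, no trades are prevented and deadweight loss is zero.

0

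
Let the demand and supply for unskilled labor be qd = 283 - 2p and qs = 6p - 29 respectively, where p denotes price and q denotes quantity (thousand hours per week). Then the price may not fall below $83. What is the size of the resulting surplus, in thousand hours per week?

352

Without the control the market clears where 283 - 2p = 6p - 29, i.e. p* = 39 and q* = 205.
The floor of 83 is above the equilibrium price 39, so it binds.
At p = 83: qd = 283 - 2·83 = 117 and qs = 6·83 - 29 = 469.
Surplus = qs - qd = 469 - 117 = 352.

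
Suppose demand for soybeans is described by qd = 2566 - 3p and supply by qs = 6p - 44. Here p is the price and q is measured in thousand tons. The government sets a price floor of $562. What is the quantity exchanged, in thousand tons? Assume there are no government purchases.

In a free market, 2566 - 3p = 6p - 44 gives the equilibrium p* = 290, q* = 1696.
Because the floor (562) lies above the market-clearing price, it is binding.
At p = 562: qd = 2566 - 3·562 = 880 and qs = 6·562 - 44 = 3328.
The quantity actually transacted is the short side, demand: 880.

880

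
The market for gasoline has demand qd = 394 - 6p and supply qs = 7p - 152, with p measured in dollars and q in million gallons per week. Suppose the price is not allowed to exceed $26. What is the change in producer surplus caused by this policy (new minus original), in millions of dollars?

-1376

Setting quantity demanded equal to quantity supplied, 394 - 6p = 7p - 152, gives p* = 42 and q* = 142.
Because the ceiling (26) lies below the market-clearing price, it is binding.
At p = 26: qd = 394 - 6·26 = 238 and qs = 7·26 - 152 = 30.
Producer surplus without the control is ½ · (42 - 152/7) · 142 = 10082/7.
With the ceiling, producers sell 30 units at 26, so PS = ½ · (26 - 152/7) · 30 = 450/7.
Change in producer surplus = 450/7 - 10082/7 = -1376.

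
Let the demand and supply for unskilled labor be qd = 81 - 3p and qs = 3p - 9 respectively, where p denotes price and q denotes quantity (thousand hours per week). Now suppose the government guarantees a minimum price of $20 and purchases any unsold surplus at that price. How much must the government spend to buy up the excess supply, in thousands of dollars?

Setting quantity demanded equal to quantity supplied, 81 - 3p = 3p - 9, gives p* = 15 and q* = 36.
Since 20 > 15, the floor is binding.
At p = 20: qd = 81 - 3·20 = 21 and qs = 3·20 - 9 = 51.
Surplus = qs - qd = 30.
Government expenditure = surplus × support price = 30 × 20 = 600.

600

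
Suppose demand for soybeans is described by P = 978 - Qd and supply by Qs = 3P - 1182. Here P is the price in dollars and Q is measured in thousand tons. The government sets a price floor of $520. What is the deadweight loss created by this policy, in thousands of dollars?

Rearranging demand gives Qd = 978 - P. Equilibrium: 978 - P = 3P - 1182, so 2160 = 4P and P* = 540, Q* = 438.
The floor of 520 is below the equilibrium price 540, so it is not binding; the market clears at P* = 540, Q* = 438.
Since the control does not bind, no trades are prevented and deadweight loss is zero.

0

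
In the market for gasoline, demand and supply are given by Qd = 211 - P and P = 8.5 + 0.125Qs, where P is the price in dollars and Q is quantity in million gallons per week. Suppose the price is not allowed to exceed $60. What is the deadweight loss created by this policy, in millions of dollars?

Rearranging supply gives Qs = 8P - 68. Setting quantity demanded equal to quantity supplied, 211 - P = 8P - 68, gives P* = 31 and Q* = 180.
Since 60 is above P* = 31, the ceiling does not bind and the free-market outcome prevails.
Since the control does not bind, no trades are prevented and deadweight loss is zero.

0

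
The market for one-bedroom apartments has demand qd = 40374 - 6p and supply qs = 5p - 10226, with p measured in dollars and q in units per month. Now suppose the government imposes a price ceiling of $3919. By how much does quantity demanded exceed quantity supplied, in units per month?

Setting quantity demanded equal to quantity supplied, 40374 - 6p = 5p - 10226, gives p* = 4600 and q* = 12774.
The ceiling of 3919 is below the equilibrium price 4600, so it binds.
At p = 3919: qd = 40374 - 6·3919 = 16860 and qs = 5·3919 - 10226 = 9369.
Shortage = qd - qs = 16860 - 9369 = 7491.

7491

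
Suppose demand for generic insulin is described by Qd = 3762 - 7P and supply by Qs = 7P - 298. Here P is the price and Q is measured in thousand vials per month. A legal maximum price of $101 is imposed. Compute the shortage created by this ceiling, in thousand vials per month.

2646

Setting quantity demanded equal to quantity supplied, 3762 - 7P = 7P - 298, gives P* = 290 and Q* = 1732.
Since 101 < 290, the ceiling is binding.
At P = 101: Qd = 3762 - 7·101 = 3055 and Qs = 7·101 - 298 = 409.
Shortage = Qd - Qs = 3055 - 409 = 2646.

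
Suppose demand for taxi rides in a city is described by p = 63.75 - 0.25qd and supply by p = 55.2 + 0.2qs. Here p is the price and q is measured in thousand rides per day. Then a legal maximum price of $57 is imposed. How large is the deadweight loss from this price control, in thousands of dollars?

22.5

Rearranging demand gives qd = 255 - 4p; rearranging supply gives qs = 5p - 276. Without the control the market clears where 255 - 4p = 5p - 276, i.e. p* = 59 and q* = 19.
Since 57 < 59, the ceiling is binding.
At p = 57: qd = 255 - 4·57 = 27 and qs = 5·57 - 276 = 9.
Quantity traded falls to 9. At q = 9 the demand price is (255 - 9)/4 = 61.5 and the supply price is (276 + 9)/5 = 57.
Deadweight loss = ½ · (61.5 - 57) · (19 - 9) = ½ · 4.5 · 10 = 22.5.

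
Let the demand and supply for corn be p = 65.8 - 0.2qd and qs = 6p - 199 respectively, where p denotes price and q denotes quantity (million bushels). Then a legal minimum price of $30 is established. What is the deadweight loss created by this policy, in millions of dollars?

0

Rearranging demand gives qd = 329 - 5p. Setting quantity demanded equal to quantity supplied, 329 - 5p = 6p - 199, gives p* = 48 and q* = 89.
The floor of 30 is below the equilibrium price 48, so it is not binding; the market clears at p* = 48, q* = 89.
Since the control does not bind, no trades are prevented and deadweight loss is zero.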